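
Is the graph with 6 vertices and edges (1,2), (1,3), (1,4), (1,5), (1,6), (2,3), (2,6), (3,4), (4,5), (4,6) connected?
Yes (BFS from 1 visits [1, 2, 3, 4, 5, 6] — all 6 vertices reached)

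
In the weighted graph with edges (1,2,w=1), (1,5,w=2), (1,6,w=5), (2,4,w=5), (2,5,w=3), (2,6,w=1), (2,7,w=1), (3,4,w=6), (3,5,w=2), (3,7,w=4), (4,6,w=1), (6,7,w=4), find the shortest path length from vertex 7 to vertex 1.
2 (path: 7 -> 2 -> 1; weights 1 + 1 = 2)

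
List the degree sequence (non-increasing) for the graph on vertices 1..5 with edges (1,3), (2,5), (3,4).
[2, 1, 1, 1, 1] (degrees: deg(1)=1, deg(2)=1, deg(3)=2, deg(4)=1, deg(5)=1)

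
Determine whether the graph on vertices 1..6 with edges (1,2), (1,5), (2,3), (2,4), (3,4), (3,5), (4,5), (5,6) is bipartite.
No (odd cycle of length 3: 3 -> 5 -> 4 -> 3)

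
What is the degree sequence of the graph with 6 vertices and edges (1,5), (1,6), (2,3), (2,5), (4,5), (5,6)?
[4, 2, 2, 2, 1, 1] (degrees: deg(1)=2, deg(2)=2, deg(3)=1, deg(4)=1, deg(5)=4, deg(6)=2)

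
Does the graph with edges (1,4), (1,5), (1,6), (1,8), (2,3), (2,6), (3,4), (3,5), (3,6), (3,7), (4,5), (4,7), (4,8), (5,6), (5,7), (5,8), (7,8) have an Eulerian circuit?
No (2 vertices have odd degree: {3, 4}; Eulerian circuit requires 0)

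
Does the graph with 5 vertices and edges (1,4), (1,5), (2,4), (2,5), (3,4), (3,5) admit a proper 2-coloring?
Yes. Partition: {1, 2, 3}, {4, 5}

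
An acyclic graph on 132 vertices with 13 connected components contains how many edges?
119 (Each of the 13 component trees on V_i vertices has V_i - 1 edges; summing gives V - C = 132 - 13 = 119)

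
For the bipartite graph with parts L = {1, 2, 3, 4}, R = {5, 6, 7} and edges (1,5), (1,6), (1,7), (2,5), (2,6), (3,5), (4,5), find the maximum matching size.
3 (matching: (1,7), (2,6), (3,5); upper bound min(|L|,|R|) = min(4,3) = 3)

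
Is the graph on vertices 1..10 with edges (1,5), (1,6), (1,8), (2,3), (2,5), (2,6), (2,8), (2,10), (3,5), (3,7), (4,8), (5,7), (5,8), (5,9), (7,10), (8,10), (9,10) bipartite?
No (odd cycle of length 3: 5 -> 1 -> 8 -> 5)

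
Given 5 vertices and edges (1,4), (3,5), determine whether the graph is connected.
No, it has 3 components: {1, 4}, {2}, {3, 5}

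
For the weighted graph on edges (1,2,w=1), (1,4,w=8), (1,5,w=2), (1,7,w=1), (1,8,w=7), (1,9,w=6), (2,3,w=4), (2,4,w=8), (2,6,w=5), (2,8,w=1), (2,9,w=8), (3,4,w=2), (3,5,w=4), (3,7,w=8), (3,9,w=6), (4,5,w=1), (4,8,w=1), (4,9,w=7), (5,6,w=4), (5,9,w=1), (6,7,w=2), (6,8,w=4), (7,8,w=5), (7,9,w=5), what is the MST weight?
10 (MST edges: (1,2,w=1), (1,7,w=1), (2,8,w=1), (3,4,w=2), (4,5,w=1), (4,8,w=1), (5,9,w=1), (6,7,w=2); sum of weights 1 + 1 + 1 + 2 + 1 + 1 + 1 + 2 = 10)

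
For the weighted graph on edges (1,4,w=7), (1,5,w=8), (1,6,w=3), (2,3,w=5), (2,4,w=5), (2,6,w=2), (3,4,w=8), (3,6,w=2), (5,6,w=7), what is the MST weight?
19 (MST edges: (1,6,w=3), (2,4,w=5), (2,6,w=2), (3,6,w=2), (5,6,w=7); sum of weights 3 + 5 + 2 + 2 + 7 = 19)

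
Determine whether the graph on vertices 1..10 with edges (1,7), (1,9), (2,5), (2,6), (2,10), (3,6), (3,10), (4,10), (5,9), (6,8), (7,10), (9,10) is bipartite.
Yes. Partition: {1, 5, 6, 10}, {2, 3, 4, 7, 8, 9}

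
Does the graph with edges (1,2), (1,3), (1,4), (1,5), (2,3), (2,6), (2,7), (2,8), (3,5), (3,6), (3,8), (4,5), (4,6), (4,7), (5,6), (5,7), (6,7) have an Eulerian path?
No (4 vertices have odd degree: {2, 3, 5, 6}; Eulerian path requires 0 or 2)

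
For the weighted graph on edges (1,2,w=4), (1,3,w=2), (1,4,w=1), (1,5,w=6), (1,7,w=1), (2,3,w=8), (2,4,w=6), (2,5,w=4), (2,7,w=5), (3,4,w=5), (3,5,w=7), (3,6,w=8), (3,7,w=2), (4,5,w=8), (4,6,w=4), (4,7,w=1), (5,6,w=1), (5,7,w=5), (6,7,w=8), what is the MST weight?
13 (MST edges: (1,2,w=4), (1,3,w=2), (1,4,w=1), (1,7,w=1), (2,5,w=4), (5,6,w=1); sum of weights 4 + 2 + 1 + 1 + 4 + 1 = 13)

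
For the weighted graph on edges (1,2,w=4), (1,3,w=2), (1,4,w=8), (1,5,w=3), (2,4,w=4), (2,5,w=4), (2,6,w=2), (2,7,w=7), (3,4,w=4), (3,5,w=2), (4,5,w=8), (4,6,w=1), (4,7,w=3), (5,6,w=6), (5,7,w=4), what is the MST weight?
14 (MST edges: (1,2,w=4), (1,3,w=2), (2,6,w=2), (3,5,w=2), (4,6,w=1), (4,7,w=3); sum of weights 4 + 2 + 2 + 2 + 1 + 3 = 14)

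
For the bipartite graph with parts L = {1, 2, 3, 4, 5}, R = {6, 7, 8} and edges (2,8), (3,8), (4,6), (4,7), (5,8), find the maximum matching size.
2 (matching: (2,8), (4,7); upper bound min(|L|,|R|) = min(5,3) = 3)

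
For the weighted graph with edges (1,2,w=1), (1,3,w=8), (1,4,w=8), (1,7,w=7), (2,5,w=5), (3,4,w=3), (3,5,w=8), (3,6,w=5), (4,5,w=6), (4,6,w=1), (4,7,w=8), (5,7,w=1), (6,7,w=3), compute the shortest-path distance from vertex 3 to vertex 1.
8 (path: 3 -> 1; weights 8 = 8)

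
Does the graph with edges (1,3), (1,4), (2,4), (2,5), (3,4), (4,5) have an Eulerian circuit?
Yes (the graph is connected and all 5 vertices have even degree)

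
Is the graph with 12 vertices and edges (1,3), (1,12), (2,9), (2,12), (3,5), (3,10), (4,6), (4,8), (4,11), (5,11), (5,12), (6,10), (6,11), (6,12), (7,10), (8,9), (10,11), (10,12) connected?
Yes (BFS from 1 visits [1, 3, 12, 5, 10, 2, 6, 11, 7, 9, 4, 8] — all 12 vertices reached)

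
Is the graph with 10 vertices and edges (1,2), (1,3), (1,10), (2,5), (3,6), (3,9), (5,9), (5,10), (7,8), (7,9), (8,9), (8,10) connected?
No, it has 2 components: {1, 2, 3, 5, 6, 7, 8, 9, 10}, {4}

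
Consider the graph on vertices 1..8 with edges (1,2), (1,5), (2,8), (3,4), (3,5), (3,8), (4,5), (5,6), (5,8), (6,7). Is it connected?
Yes (BFS from 1 visits [1, 2, 5, 8, 3, 4, 6, 7] — all 8 vertices reached)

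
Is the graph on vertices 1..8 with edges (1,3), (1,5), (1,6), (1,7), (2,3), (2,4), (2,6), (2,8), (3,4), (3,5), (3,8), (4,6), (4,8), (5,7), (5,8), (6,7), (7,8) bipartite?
No (odd cycle of length 3: 6 -> 1 -> 7 -> 6)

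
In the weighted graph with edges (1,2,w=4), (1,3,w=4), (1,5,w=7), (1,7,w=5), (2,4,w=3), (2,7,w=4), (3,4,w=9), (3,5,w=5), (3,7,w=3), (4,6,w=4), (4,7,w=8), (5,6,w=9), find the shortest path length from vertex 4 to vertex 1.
7 (path: 4 -> 2 -> 1; weights 3 + 4 = 7)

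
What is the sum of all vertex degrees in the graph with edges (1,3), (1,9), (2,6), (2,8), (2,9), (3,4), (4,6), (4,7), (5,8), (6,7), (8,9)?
22 (handshake: sum of degrees = 2|E| = 2 x 11 = 22)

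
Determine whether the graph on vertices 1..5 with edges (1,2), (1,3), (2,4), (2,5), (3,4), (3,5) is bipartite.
Yes. Partition: {1, 4, 5}, {2, 3}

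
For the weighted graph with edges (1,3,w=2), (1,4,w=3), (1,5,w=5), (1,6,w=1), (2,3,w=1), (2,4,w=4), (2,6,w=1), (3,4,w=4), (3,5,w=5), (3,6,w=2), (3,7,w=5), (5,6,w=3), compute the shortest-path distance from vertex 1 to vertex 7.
7 (path: 1 -> 3 -> 7; weights 2 + 5 = 7)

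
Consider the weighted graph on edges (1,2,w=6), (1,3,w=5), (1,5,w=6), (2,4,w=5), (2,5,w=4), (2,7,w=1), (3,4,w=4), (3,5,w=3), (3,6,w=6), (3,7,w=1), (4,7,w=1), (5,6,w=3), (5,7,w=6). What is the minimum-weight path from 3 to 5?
3 (path: 3 -> 5; weights 3 = 3)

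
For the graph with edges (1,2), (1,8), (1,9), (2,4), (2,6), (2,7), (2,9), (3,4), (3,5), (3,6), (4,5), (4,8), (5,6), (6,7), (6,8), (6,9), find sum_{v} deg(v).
32 (handshake: sum of degrees = 2|E| = 2 x 16 = 32)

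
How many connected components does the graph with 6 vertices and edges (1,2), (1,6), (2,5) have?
3 (components: {1, 2, 5, 6}, {3}, {4})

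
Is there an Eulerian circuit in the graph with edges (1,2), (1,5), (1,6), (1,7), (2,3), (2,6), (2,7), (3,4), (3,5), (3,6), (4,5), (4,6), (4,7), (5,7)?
Yes (the graph is connected and all 7 vertices have even degree)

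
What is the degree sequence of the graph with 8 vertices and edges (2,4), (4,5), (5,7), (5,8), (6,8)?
[3, 2, 2, 1, 1, 1, 0, 0] (degrees: deg(1)=0, deg(2)=1, deg(3)=0, deg(4)=2, deg(5)=3, deg(6)=1, deg(7)=1, deg(8)=2)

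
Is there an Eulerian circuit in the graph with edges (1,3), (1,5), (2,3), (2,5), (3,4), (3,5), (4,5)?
Yes (the graph is connected and all 5 vertices have even degree)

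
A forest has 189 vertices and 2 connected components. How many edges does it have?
187 (Each of the 2 component trees on V_i vertices has V_i - 1 edges; summing gives V - C = 189 - 2 = 187)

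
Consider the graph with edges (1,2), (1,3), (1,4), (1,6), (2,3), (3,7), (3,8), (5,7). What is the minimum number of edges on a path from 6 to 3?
2 (path: 6 -> 1 -> 3, 2 edges)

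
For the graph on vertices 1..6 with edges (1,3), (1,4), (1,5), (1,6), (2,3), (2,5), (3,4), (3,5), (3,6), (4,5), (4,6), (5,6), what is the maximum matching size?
3 (matching: (1,6), (2,5), (3,4); upper bound floor(n/2) = floor(6/2) = 3)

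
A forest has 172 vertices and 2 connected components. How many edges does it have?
170 (Each of the 2 component trees on V_i vertices has V_i - 1 edges; summing gives V - C = 172 - 2 = 170)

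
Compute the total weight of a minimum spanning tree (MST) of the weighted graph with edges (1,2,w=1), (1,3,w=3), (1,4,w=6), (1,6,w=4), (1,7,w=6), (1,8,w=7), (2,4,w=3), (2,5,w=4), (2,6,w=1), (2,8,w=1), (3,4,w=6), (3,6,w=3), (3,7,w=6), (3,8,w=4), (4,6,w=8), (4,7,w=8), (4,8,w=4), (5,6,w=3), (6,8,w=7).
18 (MST edges: (1,2,w=1), (1,3,w=3), (1,7,w=6), (2,4,w=3), (2,6,w=1), (2,8,w=1), (5,6,w=3); sum of weights 1 + 3 + 6 + 3 + 1 + 1 + 3 = 18)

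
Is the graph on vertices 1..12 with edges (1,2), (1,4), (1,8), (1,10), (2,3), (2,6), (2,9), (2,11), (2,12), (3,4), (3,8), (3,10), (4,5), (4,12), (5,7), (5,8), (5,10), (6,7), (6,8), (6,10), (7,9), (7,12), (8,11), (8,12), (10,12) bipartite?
Yes. Partition: {1, 3, 5, 6, 9, 11, 12}, {2, 4, 7, 8, 10}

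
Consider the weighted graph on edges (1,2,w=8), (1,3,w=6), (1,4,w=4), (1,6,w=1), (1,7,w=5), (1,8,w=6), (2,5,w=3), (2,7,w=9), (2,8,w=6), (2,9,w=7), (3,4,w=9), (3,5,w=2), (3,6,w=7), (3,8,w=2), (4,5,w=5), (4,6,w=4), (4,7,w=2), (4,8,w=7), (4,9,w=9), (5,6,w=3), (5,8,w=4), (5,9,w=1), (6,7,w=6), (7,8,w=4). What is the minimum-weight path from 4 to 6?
4 (path: 4 -> 6; weights 4 = 4)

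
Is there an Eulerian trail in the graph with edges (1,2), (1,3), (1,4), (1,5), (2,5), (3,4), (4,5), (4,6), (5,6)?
Yes — and in fact it has an Eulerian circuit (the graph is connected and all 6 vertices have even degree)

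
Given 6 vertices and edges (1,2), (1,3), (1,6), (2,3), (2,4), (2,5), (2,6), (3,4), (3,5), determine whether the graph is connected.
Yes (BFS from 1 visits [1, 2, 3, 6, 4, 5] — all 6 vertices reached)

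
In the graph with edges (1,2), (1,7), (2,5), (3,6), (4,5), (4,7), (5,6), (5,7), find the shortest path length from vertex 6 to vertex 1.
3 (path: 6 -> 5 -> 7 -> 1, 3 edges)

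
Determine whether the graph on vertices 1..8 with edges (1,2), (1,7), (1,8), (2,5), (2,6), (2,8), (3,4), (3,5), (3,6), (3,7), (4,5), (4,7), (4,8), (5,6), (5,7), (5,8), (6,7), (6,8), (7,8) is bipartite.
No (odd cycle of length 3: 2 -> 1 -> 8 -> 2)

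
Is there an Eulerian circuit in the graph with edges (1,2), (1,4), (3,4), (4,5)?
No (4 vertices have odd degree: {2, 3, 4, 5}; Eulerian circuit requires 0)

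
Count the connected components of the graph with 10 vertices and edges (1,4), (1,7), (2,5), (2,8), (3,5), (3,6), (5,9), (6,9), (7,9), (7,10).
1 (components: {1, 2, 3, 4, 5, 6, 7, 8, 9, 10})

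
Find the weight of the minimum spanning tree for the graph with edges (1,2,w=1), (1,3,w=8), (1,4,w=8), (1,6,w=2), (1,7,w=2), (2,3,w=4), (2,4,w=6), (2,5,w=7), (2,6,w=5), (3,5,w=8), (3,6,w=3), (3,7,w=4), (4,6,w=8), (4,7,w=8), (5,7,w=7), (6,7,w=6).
21 (MST edges: (1,2,w=1), (1,6,w=2), (1,7,w=2), (2,4,w=6), (2,5,w=7), (3,6,w=3); sum of weights 1 + 2 + 2 + 6 + 7 + 3 = 21)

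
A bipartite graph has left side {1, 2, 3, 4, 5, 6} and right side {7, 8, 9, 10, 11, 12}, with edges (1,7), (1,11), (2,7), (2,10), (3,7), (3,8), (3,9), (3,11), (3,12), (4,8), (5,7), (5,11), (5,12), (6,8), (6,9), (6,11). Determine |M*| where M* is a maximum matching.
6 (matching: (1,11), (2,10), (3,12), (4,8), (5,7), (6,9); upper bound min(|L|,|R|) = min(6,6) = 6)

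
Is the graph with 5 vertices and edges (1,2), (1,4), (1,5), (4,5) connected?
No, it has 2 components: {1, 2, 4, 5}, {3}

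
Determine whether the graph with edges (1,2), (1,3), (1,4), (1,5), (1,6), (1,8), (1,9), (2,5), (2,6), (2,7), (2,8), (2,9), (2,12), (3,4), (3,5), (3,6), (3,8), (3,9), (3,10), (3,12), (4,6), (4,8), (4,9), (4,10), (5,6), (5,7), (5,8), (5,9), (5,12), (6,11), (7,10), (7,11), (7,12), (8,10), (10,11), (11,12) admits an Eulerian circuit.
No (6 vertices have odd degree: {1, 2, 7, 9, 10, 12}; Eulerian circuit requires 0)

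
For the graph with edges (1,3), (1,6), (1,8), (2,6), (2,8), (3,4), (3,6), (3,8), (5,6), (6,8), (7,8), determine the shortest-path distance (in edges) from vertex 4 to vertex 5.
3 (path: 4 -> 3 -> 6 -> 5, 3 edges)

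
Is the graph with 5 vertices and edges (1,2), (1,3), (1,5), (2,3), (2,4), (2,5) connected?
Yes (BFS from 1 visits [1, 2, 3, 5, 4] — all 5 vertices reached)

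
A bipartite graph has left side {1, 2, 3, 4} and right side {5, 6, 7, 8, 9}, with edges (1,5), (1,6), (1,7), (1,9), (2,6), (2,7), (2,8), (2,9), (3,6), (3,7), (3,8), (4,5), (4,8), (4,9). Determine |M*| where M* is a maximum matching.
4 (matching: (1,9), (2,6), (3,7), (4,8); upper bound min(|L|,|R|) = min(4,5) = 4)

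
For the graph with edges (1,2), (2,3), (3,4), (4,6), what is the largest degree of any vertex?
2 (attained at vertices 2, 3, 4)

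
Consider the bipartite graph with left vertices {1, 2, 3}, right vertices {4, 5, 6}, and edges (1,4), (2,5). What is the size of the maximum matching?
2 (matching: (1,4), (2,5); upper bound min(|L|,|R|) = min(3,3) = 3)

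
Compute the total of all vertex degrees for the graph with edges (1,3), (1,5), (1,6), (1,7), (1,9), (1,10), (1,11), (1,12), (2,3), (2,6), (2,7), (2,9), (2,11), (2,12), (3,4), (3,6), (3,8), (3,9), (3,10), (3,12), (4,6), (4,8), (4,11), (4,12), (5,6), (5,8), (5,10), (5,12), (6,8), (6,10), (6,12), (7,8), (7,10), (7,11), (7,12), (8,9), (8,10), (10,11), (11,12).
78 (handshake: sum of degrees = 2|E| = 2 x 39 = 78)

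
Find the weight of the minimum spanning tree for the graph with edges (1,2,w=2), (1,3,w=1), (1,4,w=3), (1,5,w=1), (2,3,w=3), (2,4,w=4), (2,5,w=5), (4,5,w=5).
7 (MST edges: (1,2,w=2), (1,3,w=1), (1,4,w=3), (1,5,w=1); sum of weights 2 + 1 + 3 + 1 = 7)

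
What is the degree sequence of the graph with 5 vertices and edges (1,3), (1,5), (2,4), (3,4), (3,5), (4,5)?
[3, 3, 3, 2, 1] (degrees: deg(1)=2, deg(2)=1, deg(3)=3, deg(4)=3, deg(5)=3)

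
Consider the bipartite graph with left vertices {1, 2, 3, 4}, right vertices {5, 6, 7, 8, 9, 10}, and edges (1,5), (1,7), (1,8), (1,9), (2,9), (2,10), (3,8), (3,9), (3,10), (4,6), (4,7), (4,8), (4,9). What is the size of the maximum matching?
4 (matching: (1,9), (2,10), (3,8), (4,7); upper bound min(|L|,|R|) = min(4,6) = 4)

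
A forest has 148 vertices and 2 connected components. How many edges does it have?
146 (Each of the 2 component trees on V_i vertices has V_i - 1 edges; summing gives V - C = 148 - 2 = 146)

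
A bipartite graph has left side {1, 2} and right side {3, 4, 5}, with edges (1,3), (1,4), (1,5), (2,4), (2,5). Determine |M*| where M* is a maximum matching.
2 (matching: (1,5), (2,4); upper bound min(|L|,|R|) = min(2,3) = 2)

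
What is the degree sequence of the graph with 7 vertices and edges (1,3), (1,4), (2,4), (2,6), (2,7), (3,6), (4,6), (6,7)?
[4, 3, 3, 2, 2, 2, 0] (degrees: deg(1)=2, deg(2)=3, deg(3)=2, deg(4)=3, deg(5)=0, deg(6)=4, deg(7)=2)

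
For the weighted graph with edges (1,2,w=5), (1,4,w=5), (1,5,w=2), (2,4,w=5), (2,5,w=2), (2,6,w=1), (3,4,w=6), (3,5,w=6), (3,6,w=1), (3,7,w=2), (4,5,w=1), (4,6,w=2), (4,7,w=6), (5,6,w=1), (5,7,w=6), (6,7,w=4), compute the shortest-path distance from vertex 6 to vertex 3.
1 (path: 6 -> 3; weights 1 = 1)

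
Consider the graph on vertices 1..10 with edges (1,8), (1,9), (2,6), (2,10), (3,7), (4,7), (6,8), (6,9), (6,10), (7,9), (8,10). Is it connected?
No, it has 2 components: {1, 2, 3, 4, 6, 7, 8, 9, 10}, {5}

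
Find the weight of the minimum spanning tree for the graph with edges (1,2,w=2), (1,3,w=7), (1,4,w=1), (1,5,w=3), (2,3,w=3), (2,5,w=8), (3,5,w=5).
9 (MST edges: (1,2,w=2), (1,4,w=1), (1,5,w=3), (2,3,w=3); sum of weights 2 + 1 + 3 + 3 = 9)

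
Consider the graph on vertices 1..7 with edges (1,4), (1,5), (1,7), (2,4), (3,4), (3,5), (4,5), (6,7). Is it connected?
Yes (BFS from 1 visits [1, 4, 5, 7, 2, 3, 6] — all 7 vertices reached)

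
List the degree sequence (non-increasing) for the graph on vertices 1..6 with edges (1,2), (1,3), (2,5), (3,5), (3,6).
[3, 2, 2, 2, 1, 0] (degrees: deg(1)=2, deg(2)=2, deg(3)=3, deg(4)=0, deg(5)=2, deg(6)=1)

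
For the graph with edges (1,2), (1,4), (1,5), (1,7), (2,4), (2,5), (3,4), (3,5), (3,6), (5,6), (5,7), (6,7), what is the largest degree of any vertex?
5 (attained at vertex 5)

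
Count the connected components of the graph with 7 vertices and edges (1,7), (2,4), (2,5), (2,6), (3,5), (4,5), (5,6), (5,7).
1 (components: {1, 2, 3, 4, 5, 6, 7})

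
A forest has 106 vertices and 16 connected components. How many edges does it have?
90 (Each of the 16 component trees on V_i vertices has V_i - 1 edges; summing gives V - C = 106 - 16 = 90)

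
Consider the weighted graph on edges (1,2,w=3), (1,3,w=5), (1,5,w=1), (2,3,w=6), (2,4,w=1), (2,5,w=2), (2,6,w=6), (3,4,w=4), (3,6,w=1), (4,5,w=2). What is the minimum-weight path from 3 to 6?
1 (path: 3 -> 6; weights 1 = 1)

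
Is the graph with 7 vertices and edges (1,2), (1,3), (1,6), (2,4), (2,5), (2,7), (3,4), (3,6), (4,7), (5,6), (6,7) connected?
Yes (BFS from 1 visits [1, 2, 3, 6, 4, 5, 7] — all 7 vertices reached)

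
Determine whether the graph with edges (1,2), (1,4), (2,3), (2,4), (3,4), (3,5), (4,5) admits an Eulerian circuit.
No (2 vertices have odd degree: {2, 3}; Eulerian circuit requires 0)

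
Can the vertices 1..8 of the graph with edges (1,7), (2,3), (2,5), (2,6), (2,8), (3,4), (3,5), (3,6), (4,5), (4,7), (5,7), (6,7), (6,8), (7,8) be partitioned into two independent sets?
No (odd cycle of length 3: 5 -> 7 -> 4 -> 5)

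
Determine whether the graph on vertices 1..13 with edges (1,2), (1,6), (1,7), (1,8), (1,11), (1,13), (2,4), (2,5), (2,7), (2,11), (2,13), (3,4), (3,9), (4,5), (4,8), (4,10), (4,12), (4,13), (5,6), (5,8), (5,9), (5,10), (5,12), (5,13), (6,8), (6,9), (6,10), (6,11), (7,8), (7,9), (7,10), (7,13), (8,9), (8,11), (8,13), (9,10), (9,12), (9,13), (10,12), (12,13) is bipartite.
No (odd cycle of length 3: 7 -> 1 -> 8 -> 7)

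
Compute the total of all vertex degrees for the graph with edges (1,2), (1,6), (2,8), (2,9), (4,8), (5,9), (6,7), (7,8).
16 (handshake: sum of degrees = 2|E| = 2 x 8 = 16)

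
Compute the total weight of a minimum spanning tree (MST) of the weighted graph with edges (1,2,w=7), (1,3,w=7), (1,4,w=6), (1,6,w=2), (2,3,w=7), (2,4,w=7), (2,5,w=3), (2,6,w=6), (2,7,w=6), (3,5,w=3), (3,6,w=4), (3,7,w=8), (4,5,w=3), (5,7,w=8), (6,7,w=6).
21 (MST edges: (1,6,w=2), (2,5,w=3), (2,7,w=6), (3,5,w=3), (3,6,w=4), (4,5,w=3); sum of weights 2 + 3 + 6 + 3 + 4 + 3 = 21)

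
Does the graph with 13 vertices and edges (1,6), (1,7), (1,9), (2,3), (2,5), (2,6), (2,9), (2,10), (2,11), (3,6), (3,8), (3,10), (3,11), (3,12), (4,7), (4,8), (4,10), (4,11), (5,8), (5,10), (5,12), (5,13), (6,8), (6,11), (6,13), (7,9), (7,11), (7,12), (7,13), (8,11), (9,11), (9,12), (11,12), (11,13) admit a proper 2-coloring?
No (odd cycle of length 3: 7 -> 1 -> 9 -> 7)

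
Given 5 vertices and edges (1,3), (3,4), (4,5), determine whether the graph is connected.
No, it has 2 components: {1, 3, 4, 5}, {2}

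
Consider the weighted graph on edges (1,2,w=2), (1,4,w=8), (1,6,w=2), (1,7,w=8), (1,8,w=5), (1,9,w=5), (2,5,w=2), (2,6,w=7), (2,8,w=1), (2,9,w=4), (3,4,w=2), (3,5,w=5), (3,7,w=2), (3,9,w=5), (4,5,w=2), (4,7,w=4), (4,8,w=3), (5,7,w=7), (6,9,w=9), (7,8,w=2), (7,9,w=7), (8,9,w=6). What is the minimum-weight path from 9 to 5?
6 (path: 9 -> 2 -> 5; weights 4 + 2 = 6)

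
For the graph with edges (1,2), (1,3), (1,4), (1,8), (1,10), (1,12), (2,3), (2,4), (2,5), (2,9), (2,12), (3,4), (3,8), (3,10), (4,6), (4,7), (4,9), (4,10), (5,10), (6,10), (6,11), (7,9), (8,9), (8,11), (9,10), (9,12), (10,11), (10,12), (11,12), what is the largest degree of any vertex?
8 (attained at vertex 10)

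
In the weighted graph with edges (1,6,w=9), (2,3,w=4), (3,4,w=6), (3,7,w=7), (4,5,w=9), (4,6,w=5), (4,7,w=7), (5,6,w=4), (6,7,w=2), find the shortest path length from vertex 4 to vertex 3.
6 (path: 4 -> 3; weights 6 = 6)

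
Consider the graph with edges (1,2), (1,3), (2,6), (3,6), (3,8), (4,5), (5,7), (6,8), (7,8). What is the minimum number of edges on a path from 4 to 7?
2 (path: 4 -> 5 -> 7, 2 edges)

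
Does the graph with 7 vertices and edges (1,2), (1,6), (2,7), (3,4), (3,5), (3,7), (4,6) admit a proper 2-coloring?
Yes. Partition: {1, 4, 5, 7}, {2, 3, 6}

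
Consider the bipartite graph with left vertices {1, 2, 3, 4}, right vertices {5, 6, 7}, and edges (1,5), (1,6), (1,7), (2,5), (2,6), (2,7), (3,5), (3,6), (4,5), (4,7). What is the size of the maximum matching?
3 (matching: (1,7), (2,6), (3,5); upper bound min(|L|,|R|) = min(4,3) = 3)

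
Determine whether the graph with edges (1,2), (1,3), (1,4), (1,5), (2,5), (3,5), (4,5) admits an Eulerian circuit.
Yes (the graph is connected and all 5 vertices have even degree)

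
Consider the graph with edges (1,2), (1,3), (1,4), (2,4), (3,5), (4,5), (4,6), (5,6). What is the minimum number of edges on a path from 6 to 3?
2 (path: 6 -> 5 -> 3, 2 edges)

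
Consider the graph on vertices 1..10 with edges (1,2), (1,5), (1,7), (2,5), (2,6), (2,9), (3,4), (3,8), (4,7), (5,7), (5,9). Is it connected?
No, it has 2 components: {1, 2, 3, 4, 5, 6, 7, 8, 9}, {10}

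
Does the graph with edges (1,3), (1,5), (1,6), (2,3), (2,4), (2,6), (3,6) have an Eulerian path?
No (6 vertices have odd degree: {1, 2, 3, 4, 5, 6}; Eulerian path requires 0 or 2)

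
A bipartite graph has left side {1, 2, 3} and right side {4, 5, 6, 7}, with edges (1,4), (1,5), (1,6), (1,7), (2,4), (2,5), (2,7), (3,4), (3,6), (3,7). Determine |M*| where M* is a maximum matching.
3 (matching: (1,7), (2,5), (3,6); upper bound min(|L|,|R|) = min(3,4) = 3)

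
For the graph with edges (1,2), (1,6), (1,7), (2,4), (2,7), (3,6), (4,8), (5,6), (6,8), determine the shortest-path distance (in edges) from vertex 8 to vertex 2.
2 (path: 8 -> 4 -> 2, 2 edges)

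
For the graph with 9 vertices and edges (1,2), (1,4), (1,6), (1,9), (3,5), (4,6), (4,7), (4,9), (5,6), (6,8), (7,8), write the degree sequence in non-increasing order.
[4, 4, 4, 2, 2, 2, 2, 1, 1] (degrees: deg(1)=4, deg(2)=1, deg(3)=1, deg(4)=4, deg(5)=2, deg(6)=4, deg(7)=2, deg(8)=2, deg(9)=2)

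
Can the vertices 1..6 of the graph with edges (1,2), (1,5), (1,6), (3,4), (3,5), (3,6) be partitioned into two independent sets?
Yes. Partition: {1, 3}, {2, 4, 5, 6}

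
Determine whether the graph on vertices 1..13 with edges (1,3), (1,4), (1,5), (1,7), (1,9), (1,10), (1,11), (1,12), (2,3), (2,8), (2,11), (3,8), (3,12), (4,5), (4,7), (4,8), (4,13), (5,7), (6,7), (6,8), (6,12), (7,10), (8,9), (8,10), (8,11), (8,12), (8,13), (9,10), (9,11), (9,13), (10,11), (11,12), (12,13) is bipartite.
No (odd cycle of length 3: 10 -> 1 -> 11 -> 10)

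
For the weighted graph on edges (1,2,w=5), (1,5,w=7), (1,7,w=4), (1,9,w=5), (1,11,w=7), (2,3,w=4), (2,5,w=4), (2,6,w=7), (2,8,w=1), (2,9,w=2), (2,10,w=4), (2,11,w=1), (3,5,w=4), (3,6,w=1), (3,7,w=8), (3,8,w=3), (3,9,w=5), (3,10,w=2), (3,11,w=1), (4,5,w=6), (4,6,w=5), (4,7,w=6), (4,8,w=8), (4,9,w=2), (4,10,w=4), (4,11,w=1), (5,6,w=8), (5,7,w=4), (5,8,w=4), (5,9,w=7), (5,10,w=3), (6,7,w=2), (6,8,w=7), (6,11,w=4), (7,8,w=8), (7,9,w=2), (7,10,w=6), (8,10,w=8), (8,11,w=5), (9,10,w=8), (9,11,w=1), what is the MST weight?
17 (MST edges: (1,7,w=4), (2,8,w=1), (2,11,w=1), (3,6,w=1), (3,10,w=2), (3,11,w=1), (4,11,w=1), (5,10,w=3), (6,7,w=2), (9,11,w=1); sum of weights 4 + 1 + 1 + 1 + 2 + 1 + 1 + 3 + 2 + 1 = 17)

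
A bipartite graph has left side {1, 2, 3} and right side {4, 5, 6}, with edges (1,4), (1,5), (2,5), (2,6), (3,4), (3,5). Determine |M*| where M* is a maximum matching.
3 (matching: (1,5), (2,6), (3,4); upper bound min(|L|,|R|) = min(3,3) = 3)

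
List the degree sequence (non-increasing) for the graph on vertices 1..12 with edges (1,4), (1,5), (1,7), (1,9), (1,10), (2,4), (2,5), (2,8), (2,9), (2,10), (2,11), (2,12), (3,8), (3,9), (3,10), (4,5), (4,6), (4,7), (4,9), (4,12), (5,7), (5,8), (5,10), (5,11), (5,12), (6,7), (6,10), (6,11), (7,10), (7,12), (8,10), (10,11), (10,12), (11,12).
[9, 8, 7, 7, 6, 6, 5, 5, 4, 4, 4, 3] (degrees: deg(1)=5, deg(2)=7, deg(3)=3, deg(4)=7, deg(5)=8, deg(6)=4, deg(7)=6, deg(8)=4, deg(9)=4, deg(10)=9, deg(11)=5, deg(12)=6)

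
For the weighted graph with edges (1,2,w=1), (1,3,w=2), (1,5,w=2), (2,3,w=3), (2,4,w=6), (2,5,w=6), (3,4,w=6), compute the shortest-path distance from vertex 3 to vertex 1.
2 (path: 3 -> 1; weights 2 = 2)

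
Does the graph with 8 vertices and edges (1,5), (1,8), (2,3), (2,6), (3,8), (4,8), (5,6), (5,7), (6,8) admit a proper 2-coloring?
Yes. Partition: {1, 3, 4, 6, 7}, {2, 5, 8}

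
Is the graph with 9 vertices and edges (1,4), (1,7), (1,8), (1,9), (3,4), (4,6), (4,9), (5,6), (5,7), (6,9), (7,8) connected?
No, it has 2 components: {1, 3, 4, 5, 6, 7, 8, 9}, {2}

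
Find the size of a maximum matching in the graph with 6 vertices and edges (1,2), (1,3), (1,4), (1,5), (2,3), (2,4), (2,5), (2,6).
2 (matching: (1,5), (2,6); upper bound floor(n/2) = floor(6/2) = 3)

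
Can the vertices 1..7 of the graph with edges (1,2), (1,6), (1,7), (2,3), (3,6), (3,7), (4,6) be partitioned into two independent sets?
Yes. Partition: {1, 3, 4, 5}, {2, 6, 7}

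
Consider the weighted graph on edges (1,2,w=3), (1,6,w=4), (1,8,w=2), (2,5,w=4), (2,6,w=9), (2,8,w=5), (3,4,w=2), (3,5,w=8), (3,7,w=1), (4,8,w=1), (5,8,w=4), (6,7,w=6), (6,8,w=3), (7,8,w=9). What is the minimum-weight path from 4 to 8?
1 (path: 4 -> 8; weights 1 = 1)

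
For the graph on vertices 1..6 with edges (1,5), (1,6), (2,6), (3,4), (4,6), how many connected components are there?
1 (components: {1, 2, 3, 4, 5, 6})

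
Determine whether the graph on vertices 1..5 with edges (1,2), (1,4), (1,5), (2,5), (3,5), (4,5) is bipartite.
No (odd cycle of length 3: 4 -> 1 -> 5 -> 4)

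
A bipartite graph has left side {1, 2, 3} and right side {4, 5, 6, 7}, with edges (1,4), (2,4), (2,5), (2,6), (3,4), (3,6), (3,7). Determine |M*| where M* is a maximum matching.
3 (matching: (1,4), (2,6), (3,7); upper bound min(|L|,|R|) = min(3,4) = 3)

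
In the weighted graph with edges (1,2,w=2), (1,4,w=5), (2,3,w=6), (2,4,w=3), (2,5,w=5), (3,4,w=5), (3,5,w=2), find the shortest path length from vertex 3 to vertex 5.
2 (path: 3 -> 5; weights 2 = 2)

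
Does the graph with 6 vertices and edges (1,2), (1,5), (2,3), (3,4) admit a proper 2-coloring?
Yes. Partition: {1, 3, 6}, {2, 4, 5}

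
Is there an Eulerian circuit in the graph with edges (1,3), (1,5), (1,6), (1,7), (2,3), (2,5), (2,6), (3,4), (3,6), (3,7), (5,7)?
No (6 vertices have odd degree: {2, 3, 4, 5, 6, 7}; Eulerian circuit requires 0)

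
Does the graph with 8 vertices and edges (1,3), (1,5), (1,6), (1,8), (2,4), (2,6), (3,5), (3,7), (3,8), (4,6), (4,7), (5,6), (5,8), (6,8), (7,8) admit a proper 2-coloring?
No (odd cycle of length 3: 3 -> 1 -> 5 -> 3)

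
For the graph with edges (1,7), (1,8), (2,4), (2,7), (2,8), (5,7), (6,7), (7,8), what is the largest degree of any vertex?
5 (attained at vertex 7)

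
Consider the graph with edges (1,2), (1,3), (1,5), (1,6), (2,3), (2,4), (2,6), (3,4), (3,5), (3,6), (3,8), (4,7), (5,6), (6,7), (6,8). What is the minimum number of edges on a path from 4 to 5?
2 (path: 4 -> 3 -> 5, 2 edges)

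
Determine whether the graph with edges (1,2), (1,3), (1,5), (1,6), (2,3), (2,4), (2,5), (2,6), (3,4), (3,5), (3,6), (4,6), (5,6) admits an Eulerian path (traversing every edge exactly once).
No (4 vertices have odd degree: {2, 3, 4, 6}; Eulerian path requires 0 or 2)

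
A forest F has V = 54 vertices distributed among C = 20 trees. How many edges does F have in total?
34 (Each of the 20 component trees on V_i vertices has V_i - 1 edges; summing gives V - C = 54 - 20 = 34)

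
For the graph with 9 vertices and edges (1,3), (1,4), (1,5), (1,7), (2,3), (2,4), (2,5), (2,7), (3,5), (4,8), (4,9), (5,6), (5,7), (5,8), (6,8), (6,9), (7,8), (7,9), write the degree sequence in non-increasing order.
[6, 5, 4, 4, 4, 4, 3, 3, 3] (degrees: deg(1)=4, deg(2)=4, deg(3)=3, deg(4)=4, deg(5)=6, deg(6)=3, deg(7)=5, deg(8)=4, deg(9)=3)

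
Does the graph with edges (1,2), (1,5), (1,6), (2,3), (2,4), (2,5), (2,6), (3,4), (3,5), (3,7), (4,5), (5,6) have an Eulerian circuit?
No (6 vertices have odd degree: {1, 2, 4, 5, 6, 7}; Eulerian circuit requires 0)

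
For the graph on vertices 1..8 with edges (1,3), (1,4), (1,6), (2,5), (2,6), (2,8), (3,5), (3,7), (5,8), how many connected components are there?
1 (components: {1, 2, 3, 4, 5, 6, 7, 8})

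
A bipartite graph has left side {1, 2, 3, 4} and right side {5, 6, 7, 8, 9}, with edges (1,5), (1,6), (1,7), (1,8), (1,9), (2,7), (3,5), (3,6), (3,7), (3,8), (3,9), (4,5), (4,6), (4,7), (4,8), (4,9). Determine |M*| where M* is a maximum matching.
4 (matching: (1,9), (2,7), (3,8), (4,6); upper bound min(|L|,|R|) = min(4,5) = 4)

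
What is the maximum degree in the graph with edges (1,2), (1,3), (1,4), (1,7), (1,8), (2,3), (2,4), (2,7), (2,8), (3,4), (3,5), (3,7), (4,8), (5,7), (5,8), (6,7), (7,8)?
6 (attained at vertex 7)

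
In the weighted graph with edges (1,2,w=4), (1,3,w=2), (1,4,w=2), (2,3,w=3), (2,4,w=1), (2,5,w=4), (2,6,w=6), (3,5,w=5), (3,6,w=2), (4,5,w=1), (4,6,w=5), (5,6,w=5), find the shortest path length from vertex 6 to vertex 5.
5 (path: 6 -> 5; weights 5 = 5)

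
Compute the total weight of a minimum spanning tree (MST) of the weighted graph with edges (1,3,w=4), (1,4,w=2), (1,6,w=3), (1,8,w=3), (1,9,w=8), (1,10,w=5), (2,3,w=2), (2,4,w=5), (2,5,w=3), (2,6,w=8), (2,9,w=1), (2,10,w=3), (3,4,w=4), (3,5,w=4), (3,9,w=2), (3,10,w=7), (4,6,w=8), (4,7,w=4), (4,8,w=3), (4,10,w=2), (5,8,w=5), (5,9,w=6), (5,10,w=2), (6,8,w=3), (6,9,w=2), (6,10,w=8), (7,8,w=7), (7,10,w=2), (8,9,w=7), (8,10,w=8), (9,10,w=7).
19 (MST edges: (1,4,w=2), (1,6,w=3), (1,8,w=3), (2,3,w=2), (2,9,w=1), (4,10,w=2), (5,10,w=2), (6,9,w=2), (7,10,w=2); sum of weights 2 + 3 + 3 + 2 + 1 + 2 + 2 + 2 + 2 = 19)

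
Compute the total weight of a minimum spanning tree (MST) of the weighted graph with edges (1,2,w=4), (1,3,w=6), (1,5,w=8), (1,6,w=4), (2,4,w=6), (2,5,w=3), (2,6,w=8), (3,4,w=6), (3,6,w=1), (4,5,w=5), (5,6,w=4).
17 (MST edges: (1,2,w=4), (1,6,w=4), (2,5,w=3), (3,6,w=1), (4,5,w=5); sum of weights 4 + 4 + 3 + 1 + 5 = 17)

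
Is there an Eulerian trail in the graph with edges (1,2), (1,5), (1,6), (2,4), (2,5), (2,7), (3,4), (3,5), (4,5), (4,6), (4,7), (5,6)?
No (4 vertices have odd degree: {1, 4, 5, 6}; Eulerian path requires 0 or 2)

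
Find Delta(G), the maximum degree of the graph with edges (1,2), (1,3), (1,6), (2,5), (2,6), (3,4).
3 (attained at vertices 1, 2)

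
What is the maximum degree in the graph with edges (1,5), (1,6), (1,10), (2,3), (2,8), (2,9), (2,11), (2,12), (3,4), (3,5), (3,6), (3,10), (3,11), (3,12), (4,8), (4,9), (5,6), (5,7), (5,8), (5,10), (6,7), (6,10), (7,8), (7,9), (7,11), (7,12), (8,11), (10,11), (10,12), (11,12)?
7 (attained at vertex 3)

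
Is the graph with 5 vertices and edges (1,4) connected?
No, it has 4 components: {1, 4}, {2}, {3}, {5}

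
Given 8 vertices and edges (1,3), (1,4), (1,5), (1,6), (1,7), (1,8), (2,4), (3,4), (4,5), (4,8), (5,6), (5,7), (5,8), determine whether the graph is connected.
Yes (BFS from 1 visits [1, 3, 4, 5, 6, 7, 8, 2] — all 8 vertices reached)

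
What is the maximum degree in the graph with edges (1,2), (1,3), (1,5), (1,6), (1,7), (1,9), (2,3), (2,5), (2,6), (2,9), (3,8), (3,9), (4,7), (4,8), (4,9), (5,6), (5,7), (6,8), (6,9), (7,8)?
6 (attained at vertex 1)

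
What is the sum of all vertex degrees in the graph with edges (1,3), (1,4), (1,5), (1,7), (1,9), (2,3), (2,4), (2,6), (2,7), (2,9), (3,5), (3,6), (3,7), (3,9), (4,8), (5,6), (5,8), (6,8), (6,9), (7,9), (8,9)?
42 (handshake: sum of degrees = 2|E| = 2 x 21 = 42)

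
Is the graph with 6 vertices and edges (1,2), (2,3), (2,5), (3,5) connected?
No, it has 3 components: {1, 2, 3, 5}, {4}, {6}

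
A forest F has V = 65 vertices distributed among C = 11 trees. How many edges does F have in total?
54 (Each of the 11 component trees on V_i vertices has V_i - 1 edges; summing gives V - C = 65 - 11 = 54)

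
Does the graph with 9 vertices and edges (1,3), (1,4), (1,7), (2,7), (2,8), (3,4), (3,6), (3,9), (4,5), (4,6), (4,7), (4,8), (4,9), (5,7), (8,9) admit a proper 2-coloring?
No (odd cycle of length 3: 4 -> 1 -> 3 -> 4)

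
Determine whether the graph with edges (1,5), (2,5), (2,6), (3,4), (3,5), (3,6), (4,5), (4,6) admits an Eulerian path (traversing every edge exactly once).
No (4 vertices have odd degree: {1, 3, 4, 6}; Eulerian path requires 0 or 2)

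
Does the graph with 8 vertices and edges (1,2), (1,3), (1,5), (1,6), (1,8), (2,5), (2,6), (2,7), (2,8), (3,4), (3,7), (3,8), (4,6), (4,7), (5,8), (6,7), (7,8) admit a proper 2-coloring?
No (odd cycle of length 3: 2 -> 1 -> 5 -> 2)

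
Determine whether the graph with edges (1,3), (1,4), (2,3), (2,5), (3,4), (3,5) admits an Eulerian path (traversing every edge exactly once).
Yes — and in fact it has an Eulerian circuit (the graph is connected and all 5 vertices have even degree)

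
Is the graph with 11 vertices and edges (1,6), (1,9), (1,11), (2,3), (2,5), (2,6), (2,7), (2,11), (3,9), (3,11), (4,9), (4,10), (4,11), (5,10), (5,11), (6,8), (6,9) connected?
Yes (BFS from 1 visits [1, 6, 9, 11, 2, 8, 3, 4, 5, 7, 10] — all 11 vertices reached)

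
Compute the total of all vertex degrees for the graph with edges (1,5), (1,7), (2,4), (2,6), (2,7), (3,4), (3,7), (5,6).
16 (handshake: sum of degrees = 2|E| = 2 x 8 = 16)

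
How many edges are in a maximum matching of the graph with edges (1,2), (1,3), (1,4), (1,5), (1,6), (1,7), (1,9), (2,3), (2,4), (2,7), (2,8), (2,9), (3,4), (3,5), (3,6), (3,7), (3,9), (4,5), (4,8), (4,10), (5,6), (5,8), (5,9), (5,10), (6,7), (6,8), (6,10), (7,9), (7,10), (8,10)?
5 (matching: (1,5), (2,4), (3,9), (6,7), (8,10); upper bound floor(n/2) = floor(10/2) = 5)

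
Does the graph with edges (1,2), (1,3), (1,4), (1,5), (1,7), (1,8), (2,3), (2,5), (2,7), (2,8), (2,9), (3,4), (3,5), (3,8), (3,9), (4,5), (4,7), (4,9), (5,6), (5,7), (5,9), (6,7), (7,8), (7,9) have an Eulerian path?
No (4 vertices have odd degree: {4, 5, 7, 9}; Eulerian path requires 0 or 2)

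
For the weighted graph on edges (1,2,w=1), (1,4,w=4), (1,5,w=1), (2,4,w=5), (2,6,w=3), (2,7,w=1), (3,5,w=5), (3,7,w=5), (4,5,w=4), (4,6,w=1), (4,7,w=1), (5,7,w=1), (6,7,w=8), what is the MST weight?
10 (MST edges: (1,2,w=1), (1,5,w=1), (2,7,w=1), (3,5,w=5), (4,6,w=1), (4,7,w=1); sum of weights 1 + 1 + 1 + 5 + 1 + 1 = 10)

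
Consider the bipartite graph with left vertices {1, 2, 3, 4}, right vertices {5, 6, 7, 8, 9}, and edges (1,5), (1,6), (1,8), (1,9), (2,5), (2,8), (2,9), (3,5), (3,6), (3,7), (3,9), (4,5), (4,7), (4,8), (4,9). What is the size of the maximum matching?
4 (matching: (1,9), (2,8), (3,6), (4,7); upper bound min(|L|,|R|) = min(4,5) = 4)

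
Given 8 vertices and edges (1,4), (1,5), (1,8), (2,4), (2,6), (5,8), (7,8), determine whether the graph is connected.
No, it has 2 components: {1, 2, 4, 5, 6, 7, 8}, {3}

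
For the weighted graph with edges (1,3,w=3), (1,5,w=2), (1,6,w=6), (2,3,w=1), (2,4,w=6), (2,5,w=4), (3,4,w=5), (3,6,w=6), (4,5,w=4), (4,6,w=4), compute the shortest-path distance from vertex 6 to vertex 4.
4 (path: 6 -> 4; weights 4 = 4)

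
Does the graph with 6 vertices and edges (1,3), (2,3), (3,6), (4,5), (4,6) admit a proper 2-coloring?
Yes. Partition: {1, 2, 5, 6}, {3, 4}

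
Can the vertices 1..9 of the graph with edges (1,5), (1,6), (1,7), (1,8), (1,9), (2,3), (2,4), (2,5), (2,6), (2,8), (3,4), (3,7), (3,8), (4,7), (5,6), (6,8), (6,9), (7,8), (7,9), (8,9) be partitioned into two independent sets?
No (odd cycle of length 3: 9 -> 1 -> 6 -> 9)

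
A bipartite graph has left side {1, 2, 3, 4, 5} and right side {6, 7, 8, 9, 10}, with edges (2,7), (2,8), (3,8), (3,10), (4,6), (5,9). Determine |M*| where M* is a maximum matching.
4 (matching: (2,8), (3,10), (4,6), (5,9); upper bound min(|L|,|R|) = min(5,5) = 5)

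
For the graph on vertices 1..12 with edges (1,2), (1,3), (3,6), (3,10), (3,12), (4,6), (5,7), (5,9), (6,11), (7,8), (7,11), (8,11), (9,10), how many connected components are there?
1 (components: {1, 2, 3, 4, 5, 6, 7, 8, 9, 10, 11, 12})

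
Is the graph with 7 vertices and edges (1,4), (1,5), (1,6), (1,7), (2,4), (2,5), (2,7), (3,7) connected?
Yes (BFS from 1 visits [1, 4, 5, 6, 7, 2, 3] — all 7 vertices reached)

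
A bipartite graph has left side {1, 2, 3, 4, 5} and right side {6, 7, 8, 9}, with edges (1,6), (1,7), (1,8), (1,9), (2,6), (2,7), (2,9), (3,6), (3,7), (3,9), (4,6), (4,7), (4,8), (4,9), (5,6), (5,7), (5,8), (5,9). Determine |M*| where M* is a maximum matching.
4 (matching: (1,9), (2,7), (3,6), (4,8); upper bound min(|L|,|R|) = min(5,4) = 4)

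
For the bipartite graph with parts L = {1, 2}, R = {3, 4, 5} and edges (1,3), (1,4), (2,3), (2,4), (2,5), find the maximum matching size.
2 (matching: (1,4), (2,5); upper bound min(|L|,|R|) = min(2,3) = 2)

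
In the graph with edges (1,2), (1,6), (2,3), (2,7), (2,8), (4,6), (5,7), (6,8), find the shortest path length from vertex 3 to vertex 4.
4 (path: 3 -> 2 -> 8 -> 6 -> 4, 4 edges)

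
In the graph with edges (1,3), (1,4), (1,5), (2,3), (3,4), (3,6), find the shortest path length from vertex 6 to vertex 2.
2 (path: 6 -> 3 -> 2, 2 edges)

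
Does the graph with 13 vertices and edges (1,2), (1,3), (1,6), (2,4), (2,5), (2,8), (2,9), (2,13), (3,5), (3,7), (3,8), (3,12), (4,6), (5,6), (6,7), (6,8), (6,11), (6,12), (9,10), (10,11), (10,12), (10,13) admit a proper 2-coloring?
Yes. Partition: {1, 4, 5, 7, 8, 9, 11, 12, 13}, {2, 3, 6, 10}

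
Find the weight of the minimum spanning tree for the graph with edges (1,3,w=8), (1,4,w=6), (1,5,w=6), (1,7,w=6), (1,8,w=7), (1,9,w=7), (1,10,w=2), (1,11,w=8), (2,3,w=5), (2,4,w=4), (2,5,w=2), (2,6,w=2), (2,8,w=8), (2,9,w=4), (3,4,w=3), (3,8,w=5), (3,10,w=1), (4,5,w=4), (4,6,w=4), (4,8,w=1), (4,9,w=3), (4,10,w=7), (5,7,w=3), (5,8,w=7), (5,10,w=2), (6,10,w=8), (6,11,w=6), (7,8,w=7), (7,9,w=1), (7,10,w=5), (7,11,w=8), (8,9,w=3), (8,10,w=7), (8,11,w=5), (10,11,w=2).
19 (MST edges: (1,10,w=2), (2,5,w=2), (2,6,w=2), (3,4,w=3), (3,10,w=1), (4,8,w=1), (4,9,w=3), (5,10,w=2), (7,9,w=1), (10,11,w=2); sum of weights 2 + 2 + 2 + 3 + 1 + 1 + 3 + 2 + 1 + 2 = 19)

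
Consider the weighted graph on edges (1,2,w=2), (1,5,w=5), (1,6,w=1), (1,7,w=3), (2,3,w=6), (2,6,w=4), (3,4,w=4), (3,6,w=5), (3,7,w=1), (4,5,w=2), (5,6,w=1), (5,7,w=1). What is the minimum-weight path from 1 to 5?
2 (path: 1 -> 6 -> 5; weights 1 + 1 = 2)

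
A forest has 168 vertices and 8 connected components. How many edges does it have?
160 (Each of the 8 component trees on V_i vertices has V_i - 1 edges; summing gives V - C = 168 - 8 = 160)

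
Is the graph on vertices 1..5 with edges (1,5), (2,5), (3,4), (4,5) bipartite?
Yes. Partition: {1, 2, 4}, {3, 5}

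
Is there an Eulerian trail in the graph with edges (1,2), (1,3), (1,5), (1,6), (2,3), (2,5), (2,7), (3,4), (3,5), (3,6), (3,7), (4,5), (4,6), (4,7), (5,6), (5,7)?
Yes — and in fact it has an Eulerian circuit (the graph is connected and all 7 vertices have even degree)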